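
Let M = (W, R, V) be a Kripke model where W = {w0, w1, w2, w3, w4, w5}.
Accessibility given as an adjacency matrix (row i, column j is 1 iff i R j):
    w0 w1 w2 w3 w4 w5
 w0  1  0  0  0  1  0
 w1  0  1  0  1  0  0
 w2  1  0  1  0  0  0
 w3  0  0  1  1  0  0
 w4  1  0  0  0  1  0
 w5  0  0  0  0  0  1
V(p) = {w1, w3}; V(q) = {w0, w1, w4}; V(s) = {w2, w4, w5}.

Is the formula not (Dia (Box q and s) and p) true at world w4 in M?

Recall that Box ψ holds at a world iff ψ holds at every accessible world, and Dia ψ holds iff ψ holds at some accessible world.
At w4: Dia (Box q and s) and p is false, so not (Dia (Box q and s) and p) is true.
  At w4: Dia (Box q and s) is true, p is false, so Dia (Box q and s) and p is false.
    At w4: Dia (Box q and s) requires Box q and s at some successor in {w0, w4}.
      Box q and s holds at w4, so Dia (Box q and s) is true at w4.

Yes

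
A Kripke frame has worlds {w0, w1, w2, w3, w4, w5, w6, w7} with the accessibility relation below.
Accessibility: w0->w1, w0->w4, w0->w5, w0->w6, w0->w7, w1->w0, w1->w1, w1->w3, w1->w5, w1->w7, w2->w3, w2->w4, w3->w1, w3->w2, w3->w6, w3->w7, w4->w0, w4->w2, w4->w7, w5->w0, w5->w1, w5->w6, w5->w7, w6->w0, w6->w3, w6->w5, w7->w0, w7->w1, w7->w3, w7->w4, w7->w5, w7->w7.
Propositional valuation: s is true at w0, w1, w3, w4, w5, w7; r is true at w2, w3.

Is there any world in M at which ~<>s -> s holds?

Yes

Let φ = ~<>s -> s. Evaluate φ at each world:
  w0 (successors {w1, w4, w5, w6, w7}): φ is true.
  w1 (successors {w0, w1, w3, w5, w7}): φ is true.
  w2 (successors {w3, w4}): φ is true.
  w3 (successors {w1, w2, w6, w7}): φ is true.
  w4 (successors {w0, w2, w7}): φ is true.
  w5 (successors {w0, w1, w6, w7}): φ is true.
  w6 (successors {w0, w3, w5}): φ is true.
  w7 (successors {w0, w1, w3, w4, w5, w7}): φ is true.
Detail at w0 (witness):
  At w0: ~<>s is false, s is true, so ~<>s -> s is true.
    At w0: <>s is true, so ~<>s is false.
      At w0: <>s requires s at some successor in {w1, w4, w5, w6, w7}.
        s holds at w1, so <>s is true at w0.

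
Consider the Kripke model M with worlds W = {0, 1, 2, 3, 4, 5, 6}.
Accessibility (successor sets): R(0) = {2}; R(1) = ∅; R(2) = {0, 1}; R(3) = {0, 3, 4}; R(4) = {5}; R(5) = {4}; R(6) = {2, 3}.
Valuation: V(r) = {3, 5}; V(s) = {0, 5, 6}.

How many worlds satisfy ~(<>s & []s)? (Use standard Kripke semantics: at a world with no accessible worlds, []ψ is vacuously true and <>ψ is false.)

Let φ = ~(<>s & []s). Evaluate φ at each world:
  0 (successors {2}): φ is true.
  1 (successors ∅): φ is true.
  2 (successors {0, 1}): φ is true.
  3 (successors {0, 3, 4}): φ is true.
  4 (successors {5}): φ is false.
  5 (successors {4}): φ is true.
  6 (successors {2, 3}): φ is true.
For instance, at 2:
  At 2: <>s & []s is false, so ~(<>s & []s) is true.
    At 2: <>s is true, []s is false, so <>s & []s is false.
      At 2: <>s requires s at some successor in {0, 1}.
        s holds at 0, so <>s is true at 2.
      At 2: []s requires s at every successor {0, 1}.
        s fails at 1, so []s is false at 2.
Satisfying worlds: {0, 1, 2, 3, 5, 6}

6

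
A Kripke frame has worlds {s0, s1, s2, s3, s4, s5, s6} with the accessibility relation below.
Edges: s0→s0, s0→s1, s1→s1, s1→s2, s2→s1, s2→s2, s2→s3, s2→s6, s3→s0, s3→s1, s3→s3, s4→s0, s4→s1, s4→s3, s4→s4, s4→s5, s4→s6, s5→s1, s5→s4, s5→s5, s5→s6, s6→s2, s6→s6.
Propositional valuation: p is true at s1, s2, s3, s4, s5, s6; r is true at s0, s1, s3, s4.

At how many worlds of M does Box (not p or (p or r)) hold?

Let φ = Box (not p or (p or r)). Evaluate φ at each world:
  s0 (successors {s0, s1}): φ is true.
  s1 (successors {s1, s2}): φ is true.
  s2 (successors {s1, s2, s3, s6}): φ is true.
  s3 (successors {s0, s1, s3}): φ is true.
  s4 (successors {s0, s1, s3, s4, s5, s6}): φ is true.
  s5 (successors {s1, s4, s5, s6}): φ is true.
  s6 (successors {s2, s6}): φ is true.
For instance, at s1:
  At s1: Box (not p or (p or r)) requires not p or (p or r) at every successor {s1, s2}.
    At s1: not p or (p or r) is true.
    At s2: not p or (p or r) is true.
  So Box (not p or (p or r)) is true at s1.
Satisfying worlds: {s0, s1, s2, s3, s4, s5, s6}

7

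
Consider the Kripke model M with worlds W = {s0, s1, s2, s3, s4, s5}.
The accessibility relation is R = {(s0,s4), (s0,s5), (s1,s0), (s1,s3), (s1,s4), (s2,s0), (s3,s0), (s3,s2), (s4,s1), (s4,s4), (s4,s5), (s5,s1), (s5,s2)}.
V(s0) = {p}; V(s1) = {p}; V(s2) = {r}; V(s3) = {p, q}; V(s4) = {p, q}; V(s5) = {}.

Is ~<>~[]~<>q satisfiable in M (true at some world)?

No

Let φ = ~<>~[]~<>q. Evaluate φ at each world:
  s0 (successors {s4, s5}): φ is false.
  s1 (successors {s0, s3, s4}): φ is false.
  s2 (successors {s0}): φ is false.
  s3 (successors {s0, s2}): φ is false.
  s4 (successors {s1, s4, s5}): φ is false.
  s5 (successors {s1, s2}): φ is false.
For instance, at s1:
  At s1: <>~[]~<>q is true, so ~<>~[]~<>q is false.
    At s1: <>~[]~<>q requires ~[]~<>q at some successor in {s0, s3, s4}.
      ~[]~<>q holds at s0, so <>~[]~<>q is true at s1.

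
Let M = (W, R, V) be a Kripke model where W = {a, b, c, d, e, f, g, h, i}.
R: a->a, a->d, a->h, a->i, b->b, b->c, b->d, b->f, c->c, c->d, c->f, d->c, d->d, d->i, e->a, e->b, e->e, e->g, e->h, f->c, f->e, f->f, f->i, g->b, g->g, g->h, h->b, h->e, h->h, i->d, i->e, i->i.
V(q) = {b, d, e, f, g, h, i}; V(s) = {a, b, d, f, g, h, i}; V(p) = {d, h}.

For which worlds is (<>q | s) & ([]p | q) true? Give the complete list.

b, d, e, f, g, h, i

Recall that []ψ holds at a world iff ψ holds at every accessible world, and <>ψ holds iff ψ holds at some accessible world.
Let φ = (<>q | s) & ([]p | q). Evaluate φ at each world:
  a (successors {a, d, h, i}): φ is false.
  b (successors {b, c, d, f}): φ is true.
  c (successors {c, d, f}): φ is false.
  d (successors {c, d, i}): φ is true.
  e (successors {a, b, e, g, h}): φ is true.
  f (successors {c, e, f, i}): φ is true.
  g (successors {b, g, h}): φ is true.
  h (successors {b, e, h}): φ is true.
  i (successors {d, e, i}): φ is true.
For instance, at e:
  At e: <>q | s is true, []p | q is true, so (<>q | s) & ([]p | q) is true.
    At e: <>q is true, s is false, so <>q | s is true.
      At e: <>q requires q at some successor in {a, b, e, g, h}.
        q holds at b, so <>q is true at e.
    At e: []p is false, q is true, so []p | q is true.
      At e: []p requires p at every successor {a, b, e, g, h}.
        p fails at a, so []p is false at e.
Satisfying worlds: {b, d, e, f, g, h, i}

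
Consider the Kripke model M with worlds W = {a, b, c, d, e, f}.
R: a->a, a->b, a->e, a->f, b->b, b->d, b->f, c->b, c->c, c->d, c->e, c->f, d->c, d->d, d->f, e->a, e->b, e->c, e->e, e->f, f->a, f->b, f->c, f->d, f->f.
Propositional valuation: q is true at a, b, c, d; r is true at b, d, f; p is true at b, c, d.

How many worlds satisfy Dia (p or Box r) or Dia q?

Let φ = Dia (p or Box r) or Dia q. Evaluate φ at each world:
  a (successors {a, b, e, f}): φ is true.
  b (successors {b, d, f}): φ is true.
  c (successors {b, c, d, e, f}): φ is true.
  d (successors {c, d, f}): φ is true.
  e (successors {a, b, c, e, f}): φ is true.
  f (successors {a, b, c, d, f}): φ is true.
For instance, at c:
  At c: Dia (p or Box r) is true, Dia q is true, so Dia (p or Box r) or Dia q is true.
    At c: Dia (p or Box r) requires p or Box r at some successor in {b, c, d, e, f}.
      p or Box r holds at b, so Dia (p or Box r) is true at c.
    At c: Dia q requires q at some successor in {b, c, d, e, f}.
      q holds at b, so Dia q is true at c.
Satisfying worlds: {a, b, c, d, e, f}

6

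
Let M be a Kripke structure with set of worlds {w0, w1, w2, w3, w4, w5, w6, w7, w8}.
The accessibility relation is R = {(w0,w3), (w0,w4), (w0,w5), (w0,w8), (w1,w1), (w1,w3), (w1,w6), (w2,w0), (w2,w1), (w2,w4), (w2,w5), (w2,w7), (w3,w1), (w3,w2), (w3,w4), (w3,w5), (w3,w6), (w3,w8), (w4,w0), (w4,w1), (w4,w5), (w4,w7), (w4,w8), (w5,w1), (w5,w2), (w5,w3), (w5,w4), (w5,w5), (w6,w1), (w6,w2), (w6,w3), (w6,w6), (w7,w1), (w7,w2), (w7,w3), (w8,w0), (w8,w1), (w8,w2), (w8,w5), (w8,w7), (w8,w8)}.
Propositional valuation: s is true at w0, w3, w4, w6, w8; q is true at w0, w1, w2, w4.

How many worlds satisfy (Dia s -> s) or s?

Recall that Dia ψ holds at a world iff ψ holds at some accessible world.
Let φ = (Dia s -> s) or s. Evaluate φ at each world:
  w0 (successors {w3, w4, w5, w8}): φ is true.
  w1 (successors {w1, w3, w6}): φ is false.
  w2 (successors {w0, w1, w4, w5, w7}): φ is false.
  w3 (successors {w1, w2, w4, w5, w6, w8}): φ is true.
  w4 (successors {w0, w1, w5, w7, w8}): φ is true.
  w5 (successors {w1, w2, w3, w4, w5}): φ is false.
  w6 (successors {w1, w2, w3, w6}): φ is true.
  w7 (successors {w1, w2, w3}): φ is false.
  w8 (successors {w0, w1, w2, w5, w7, w8}): φ is true.
For instance, at w6:
  At w6: Dia s -> s is true, s is true, so (Dia s -> s) or s is true.
    At w6: Dia s is true, s is true, so Dia s -> s is true.
      At w6: Dia s requires s at some successor in {w1, w2, w3, w6}.
        s holds at w3, so Dia s is true at w6.
Satisfying worlds: {w0, w3, w4, w6, w8}

5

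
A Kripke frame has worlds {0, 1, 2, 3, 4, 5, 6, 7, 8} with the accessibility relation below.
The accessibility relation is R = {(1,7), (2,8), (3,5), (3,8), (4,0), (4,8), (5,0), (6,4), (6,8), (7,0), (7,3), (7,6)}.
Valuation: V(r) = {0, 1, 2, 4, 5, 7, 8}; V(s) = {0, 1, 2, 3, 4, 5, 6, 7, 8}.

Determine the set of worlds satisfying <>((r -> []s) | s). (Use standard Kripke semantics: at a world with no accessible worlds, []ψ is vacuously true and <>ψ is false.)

1, 2, 3, 4, 5, 6, 7

Let φ = <>((r -> []s) | s). Evaluate φ at each world:
  0 (successors ∅): φ is false.
  1 (successors {7}): φ is true.
  2 (successors {8}): φ is true.
  3 (successors {5, 8}): φ is true.
  4 (successors {0, 8}): φ is true.
  5 (successors {0}): φ is true.
  6 (successors {4, 8}): φ is true.
  7 (successors {0, 3, 6}): φ is true.
  8 (successors ∅): φ is false.
For instance, at 1:
  At 1: <>((r -> []s) | s) requires (r -> []s) | s at some successor in {7}.
    (r -> []s) | s holds at 7, so <>((r -> []s) | s) is true at 1.
      At 7: r -> []s is true, s is true, so (r -> []s) | s is true.
Satisfying worlds: {1, 2, 3, 4, 5, 6, 7}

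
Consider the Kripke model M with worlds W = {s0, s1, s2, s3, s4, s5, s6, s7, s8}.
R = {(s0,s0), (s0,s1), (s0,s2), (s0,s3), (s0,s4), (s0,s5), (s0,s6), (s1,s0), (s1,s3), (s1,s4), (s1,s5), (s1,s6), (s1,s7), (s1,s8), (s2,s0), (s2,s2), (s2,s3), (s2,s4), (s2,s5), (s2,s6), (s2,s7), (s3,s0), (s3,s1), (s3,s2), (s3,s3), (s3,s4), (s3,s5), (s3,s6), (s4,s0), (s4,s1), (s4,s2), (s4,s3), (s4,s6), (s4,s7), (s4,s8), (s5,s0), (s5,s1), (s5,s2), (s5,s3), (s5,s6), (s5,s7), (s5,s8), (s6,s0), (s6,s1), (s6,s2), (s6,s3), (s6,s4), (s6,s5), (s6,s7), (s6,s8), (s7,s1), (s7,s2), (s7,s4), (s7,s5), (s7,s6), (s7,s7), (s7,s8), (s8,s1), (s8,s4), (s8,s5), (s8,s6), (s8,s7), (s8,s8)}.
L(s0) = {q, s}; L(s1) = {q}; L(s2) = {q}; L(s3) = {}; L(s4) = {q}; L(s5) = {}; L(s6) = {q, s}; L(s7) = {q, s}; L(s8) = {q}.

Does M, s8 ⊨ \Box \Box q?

No

At s8: \Box \Box q requires \Box q at every successor {s1, s4, s5, s6, s7, s8}.
  \Box q fails at s1, so \Box \Box q is false at s8.
    At s1: \Box q requires q at every successor {s0, s3, s4, s5, s6, s7, s8}.
      q fails at s3, so \Box q is false at s1.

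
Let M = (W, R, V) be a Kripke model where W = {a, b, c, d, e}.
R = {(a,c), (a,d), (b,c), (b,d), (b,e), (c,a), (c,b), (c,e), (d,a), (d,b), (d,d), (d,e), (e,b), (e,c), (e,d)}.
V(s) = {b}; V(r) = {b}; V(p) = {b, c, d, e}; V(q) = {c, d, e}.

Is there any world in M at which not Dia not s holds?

Let φ = not Dia not s. Evaluate φ at each world:
  a (successors {c, d}): φ is false.
  b (successors {c, d, e}): φ is false.
  c (successors {a, b, e}): φ is false.
  d (successors {a, b, d, e}): φ is false.
  e (successors {b, c, d}): φ is false.
For instance, at c:
  At c: Dia not s is true, so not Dia not s is false.
    At c: Dia not s requires not s at some successor in {a, b, e}.
      not s holds at a, so Dia not s is true at c.

No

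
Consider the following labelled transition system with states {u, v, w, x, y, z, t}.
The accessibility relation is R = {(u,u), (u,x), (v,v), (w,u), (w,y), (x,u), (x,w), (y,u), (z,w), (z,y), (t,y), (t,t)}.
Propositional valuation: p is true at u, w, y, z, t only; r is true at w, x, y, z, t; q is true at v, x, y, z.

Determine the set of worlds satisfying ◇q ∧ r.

w, z, t

Let φ = ◇q ∧ r. Evaluate φ at each world:
  u (successors {u, x}): φ is false.
  v (successors {v}): φ is false.
  w (successors {u, y}): φ is true.
  x (successors {u, w}): φ is false.
  y (successors {u}): φ is false.
  z (successors {w, y}): φ is true.
  t (successors {y, t}): φ is true.
For instance, at z:
  At z: ◇q is true, r is true, so ◇q ∧ r is true.
    At z: ◇q requires q at some successor in {w, y}.
      q holds at y, so ◇q is true at z.
Satisfying worlds: {w, z, t}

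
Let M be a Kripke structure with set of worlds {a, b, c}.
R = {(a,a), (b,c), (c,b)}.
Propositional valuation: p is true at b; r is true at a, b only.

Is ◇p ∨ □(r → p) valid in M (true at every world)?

No

Let φ = ◇p ∨ □(r → p). Evaluate φ at each world:
  a (successors {a}): φ is false.
  b (successors {c}): φ is true.
  c (successors {b}): φ is true.
Detail at a (counterexample):
  At a: ◇p is false, □(r → p) is false, so ◇p ∨ □(r → p) is false.
    At a: ◇p requires p at some successor in {a}.
      At a: p is false.
    So ◇p is false at a.
    At a: □(r → p) requires r → p at every successor {a}.
      r → p fails at a, so □(r → p) is false at a.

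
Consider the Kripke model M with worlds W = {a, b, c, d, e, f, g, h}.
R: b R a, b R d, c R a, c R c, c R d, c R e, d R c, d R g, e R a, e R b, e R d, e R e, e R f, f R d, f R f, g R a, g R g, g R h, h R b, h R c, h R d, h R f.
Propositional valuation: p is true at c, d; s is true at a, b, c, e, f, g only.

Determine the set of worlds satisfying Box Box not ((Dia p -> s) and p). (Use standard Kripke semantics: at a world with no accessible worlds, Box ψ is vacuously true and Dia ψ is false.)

a

Let φ = Box Box not ((Dia p -> s) and p). Evaluate φ at each world:
  a (successors ∅): φ is true.
  b (successors {a, d}): φ is false.
  c (successors {a, c, d, e}): φ is false.
  d (successors {c, g}): φ is false.
  e (successors {a, b, d, e, f}): φ is false.
  f (successors {d, f}): φ is false.
  g (successors {a, g, h}): φ is false.
  h (successors {b, c, d, f}): φ is false.
For instance, at b:
  At b: Box Box not ((Dia p -> s) and p) requires Box not ((Dia p -> s) and p) at every successor {a, d}.
    Box not ((Dia p -> s) and p) fails at d, so Box Box not ((Dia p -> s) and p) is false at b.
      At d: Box not ((Dia p -> s) and p) requires not ((Dia p -> s) and p) at every successor {c, g}.
        not ((Dia p -> s) and p) fails at c, so Box not ((Dia p -> s) and p) is false at d.
Satisfying worlds: {a}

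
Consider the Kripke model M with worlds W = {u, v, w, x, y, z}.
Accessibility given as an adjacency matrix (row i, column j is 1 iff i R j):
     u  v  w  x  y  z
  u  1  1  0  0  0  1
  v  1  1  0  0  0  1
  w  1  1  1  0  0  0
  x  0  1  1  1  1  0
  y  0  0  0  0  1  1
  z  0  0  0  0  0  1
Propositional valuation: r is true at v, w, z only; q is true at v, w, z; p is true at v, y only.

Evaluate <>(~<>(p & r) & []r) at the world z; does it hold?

At z: <>(~<>(p & r) & []r) requires ~<>(p & r) & []r at some successor in {z}.
  ~<>(p & r) & []r holds at z, so <>(~<>(p & r) & []r) is true at z.
    At z: ~<>(p & r) is true, []r is true, so ~<>(p & r) & []r is true.
      At z: <>(p & r) is false, so ~<>(p & r) is true.
      At z: []r requires r at every successor {z}.
        At z: r is true.
      So []r is true at z.

Yes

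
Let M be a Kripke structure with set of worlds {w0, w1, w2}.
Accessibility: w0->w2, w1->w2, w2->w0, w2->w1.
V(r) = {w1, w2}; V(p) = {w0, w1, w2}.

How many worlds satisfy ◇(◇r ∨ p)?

3

Let φ = ◇(◇r ∨ p). Evaluate φ at each world:
  w0 (successors {w2}): φ is true.
  w1 (successors {w2}): φ is true.
  w2 (successors {w0, w1}): φ is true.
For instance, at w2:
  At w2: ◇(◇r ∨ p) requires ◇r ∨ p at some successor in {w0, w1}.
    ◇r ∨ p holds at w0, so ◇(◇r ∨ p) is true at w2.
      At w0: ◇r is true, p is true, so ◇r ∨ p is true.
Satisfying worlds: {w0, w1, w2}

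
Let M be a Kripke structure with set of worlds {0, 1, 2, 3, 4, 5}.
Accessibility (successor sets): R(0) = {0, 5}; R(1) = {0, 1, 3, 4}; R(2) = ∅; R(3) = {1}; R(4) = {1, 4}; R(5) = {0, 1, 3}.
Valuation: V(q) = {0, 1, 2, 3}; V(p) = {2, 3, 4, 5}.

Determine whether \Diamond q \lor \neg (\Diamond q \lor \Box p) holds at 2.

No

Recall that \Box ψ holds at a world iff ψ holds at every accessible world, and \Diamond ψ holds iff ψ holds at some accessible world.
At 2: \Diamond q is false, \neg (\Diamond q \lor \Box p) is false, so \Diamond q \lor \neg (\Diamond q \lor \Box p) is false.
  At 2: no accessible worlds, so \Diamond q is false.
  At 2: \Diamond q \lor \Box p is true, so \neg (\Diamond q \lor \Box p) is false.
    At 2: \Diamond q is false, \Box p is true, so \Diamond q \lor \Box p is true.
      At 2: no accessible worlds, so \Diamond q is false.
      At 2: no accessible worlds, so \Box p holds vacuously.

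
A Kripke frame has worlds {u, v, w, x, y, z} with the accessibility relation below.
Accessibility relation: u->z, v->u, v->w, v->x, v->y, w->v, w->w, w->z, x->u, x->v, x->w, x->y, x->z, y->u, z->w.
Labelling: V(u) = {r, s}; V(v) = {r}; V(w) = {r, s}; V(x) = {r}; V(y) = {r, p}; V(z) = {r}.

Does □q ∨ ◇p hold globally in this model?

No

Recall that □ψ holds at a world iff ψ holds at every accessible world, and ◇ψ holds iff ψ holds at some accessible world.
Let φ = □q ∨ ◇p. Evaluate φ at each world:
  u (successors {z}): φ is false.
  v (successors {u, w, x, y}): φ is true.
  w (successors {v, w, z}): φ is false.
  x (successors {u, v, w, y, z}): φ is true.
  y (successors {u}): φ is false.
  z (successors {w}): φ is false.
Detail at u (counterexample):
  At u: □q is false, ◇p is false, so □q ∨ ◇p is false.
    At u: □q requires q at every successor {z}.
      q fails at z, so □q is false at u.
    At u: ◇p requires p at some successor in {z}.
      At z: p is false.
    So ◇p is false at u.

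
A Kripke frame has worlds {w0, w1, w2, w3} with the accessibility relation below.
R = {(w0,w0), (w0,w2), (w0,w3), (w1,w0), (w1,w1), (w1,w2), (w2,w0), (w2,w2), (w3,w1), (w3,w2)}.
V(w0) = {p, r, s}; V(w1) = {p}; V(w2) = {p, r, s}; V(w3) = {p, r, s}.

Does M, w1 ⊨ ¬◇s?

No

Recall that ◇ψ holds at a world iff ψ holds at some accessible world.
At w1: ◇s is true, so ¬◇s is false.
  At w1: ◇s requires s at some successor in {w0, w1, w2}.
    s holds at w0, so ◇s is true at w1.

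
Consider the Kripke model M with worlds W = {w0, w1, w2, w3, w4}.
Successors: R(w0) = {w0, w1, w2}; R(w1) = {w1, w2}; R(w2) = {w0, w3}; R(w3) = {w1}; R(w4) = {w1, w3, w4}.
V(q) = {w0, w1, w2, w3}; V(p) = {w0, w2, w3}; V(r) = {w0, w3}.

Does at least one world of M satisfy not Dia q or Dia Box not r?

Yes

Let φ = not Dia q or Dia Box not r. Evaluate φ at each world:
  w0 (successors {w0, w1, w2}): φ is true.
  w1 (successors {w1, w2}): φ is true.
  w2 (successors {w0, w3}): φ is true.
  w3 (successors {w1}): φ is true.
  w4 (successors {w1, w3, w4}): φ is true.
Detail at w0 (witness):
  At w0: not Dia q is false, Dia Box not r is true, so not Dia q or Dia Box not r is true.
    At w0: Dia q is true, so not Dia q is false.
      At w0: Dia q requires q at some successor in {w0, w1, w2}.
        q holds at w0, so Dia q is true at w0.
    At w0: Dia Box not r requires Box not r at some successor in {w0, w1, w2}.
      Box not r holds at w1, so Dia Box not r is true at w0.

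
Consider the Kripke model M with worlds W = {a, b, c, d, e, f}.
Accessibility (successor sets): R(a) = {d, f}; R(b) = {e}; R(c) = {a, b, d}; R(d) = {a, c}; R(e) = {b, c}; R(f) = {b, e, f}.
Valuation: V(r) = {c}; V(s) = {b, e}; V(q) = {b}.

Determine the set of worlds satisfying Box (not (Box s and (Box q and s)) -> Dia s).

b, e, f

Let φ = Box (not (Box s and (Box q and s)) -> Dia s). Evaluate φ at each world:
  a (successors {d, f}): φ is false.
  b (successors {e}): φ is true.
  c (successors {a, b, d}): φ is false.
  d (successors {a, c}): φ is false.
  e (successors {b, c}): φ is true.
  f (successors {b, e, f}): φ is true.
For instance, at c:
  At c: Box (not (Box s and (Box q and s)) -> Dia s) requires not (Box s and (Box q and s)) -> Dia s at every successor {a, b, d}.
    not (Box s and (Box q and s)) -> Dia s fails at a, so Box (not (Box s and (Box q and s)) -> Dia s) is false at c.
      At a: not (Box s and (Box q and s)) is true, Dia s is false, so not (Box s and (Box q and s)) -> Dia s is false.
Satisfying worlds: {b, e, f}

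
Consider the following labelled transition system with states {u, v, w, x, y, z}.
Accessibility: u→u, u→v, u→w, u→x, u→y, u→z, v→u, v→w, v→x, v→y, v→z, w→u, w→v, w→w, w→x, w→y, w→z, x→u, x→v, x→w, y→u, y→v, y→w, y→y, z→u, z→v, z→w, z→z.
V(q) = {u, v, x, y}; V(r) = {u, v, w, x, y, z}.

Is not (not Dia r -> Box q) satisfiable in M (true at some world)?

No

Recall that Box ψ holds at a world iff ψ holds at every accessible world, and Dia ψ holds iff ψ holds at some accessible world.
Let φ = not (not Dia r -> Box q). Evaluate φ at each world:
  u (successors {u, v, w, x, y, z}): φ is false.
  v (successors {u, w, x, y, z}): φ is false.
  w (successors {u, v, w, x, y, z}): φ is false.
  x (successors {u, v, w}): φ is false.
  y (successors {u, v, w, y}): φ is false.
  z (successors {u, v, w, z}): φ is false.
For instance, at w:
  At w: not Dia r -> Box q is true, so not (not Dia r -> Box q) is false.
    At w: not Dia r is false, Box q is false, so not Dia r -> Box q is true.
      At w: Dia r is true, so not Dia r is false.
      At w: Box q requires q at every successor {u, v, w, x, y, z}.
        q fails at w, so Box q is false at w.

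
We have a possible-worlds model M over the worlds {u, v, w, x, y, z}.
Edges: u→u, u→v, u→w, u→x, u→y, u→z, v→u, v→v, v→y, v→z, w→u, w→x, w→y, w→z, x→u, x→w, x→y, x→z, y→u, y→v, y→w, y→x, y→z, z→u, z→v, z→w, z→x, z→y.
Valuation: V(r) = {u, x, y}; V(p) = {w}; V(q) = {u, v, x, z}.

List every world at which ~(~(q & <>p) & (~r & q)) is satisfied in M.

Let φ = ~(~(q & <>p) & (~r & q)). Evaluate φ at each world:
  u (successors {u, v, w, x, y, z}): φ is true.
  v (successors {u, v, y, z}): φ is false.
  w (successors {u, x, y, z}): φ is true.
  x (successors {u, w, y, z}): φ is true.
  y (successors {u, v, w, x, z}): φ is true.
  z (successors {u, v, w, x, y}): φ is true.
For instance, at w:
  At w: ~(q & <>p) & (~r & q) is false, so ~(~(q & <>p) & (~r & q)) is true.
    At w: ~(q & <>p) is true, ~r & q is false, so ~(q & <>p) & (~r & q) is false.
      At w: q & <>p is false, so ~(q & <>p) is true.
Satisfying worlds: {u, w, x, y, z}

u, w, x, y, z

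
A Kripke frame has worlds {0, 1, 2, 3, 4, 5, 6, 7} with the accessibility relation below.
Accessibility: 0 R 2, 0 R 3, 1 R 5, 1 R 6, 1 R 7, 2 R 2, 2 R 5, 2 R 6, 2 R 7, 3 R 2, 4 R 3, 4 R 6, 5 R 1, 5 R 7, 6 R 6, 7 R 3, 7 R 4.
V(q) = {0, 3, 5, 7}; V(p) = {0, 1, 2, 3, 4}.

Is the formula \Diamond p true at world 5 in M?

Recall that \Diamond ψ holds at a world iff ψ holds at some accessible world.
At 5: \Diamond p requires p at some successor in {1, 7}.
  p holds at 1, so \Diamond p is true at 5.

Yes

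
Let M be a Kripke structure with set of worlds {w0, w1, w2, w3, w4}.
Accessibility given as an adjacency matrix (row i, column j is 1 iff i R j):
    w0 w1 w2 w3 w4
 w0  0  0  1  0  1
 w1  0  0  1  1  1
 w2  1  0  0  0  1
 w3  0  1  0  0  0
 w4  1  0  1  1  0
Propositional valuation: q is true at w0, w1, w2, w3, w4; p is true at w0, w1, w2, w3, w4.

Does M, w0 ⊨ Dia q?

Yes

At w0: Dia q requires q at some successor in {w2, w4}.
  q holds at w2, so Dia q is true at w0.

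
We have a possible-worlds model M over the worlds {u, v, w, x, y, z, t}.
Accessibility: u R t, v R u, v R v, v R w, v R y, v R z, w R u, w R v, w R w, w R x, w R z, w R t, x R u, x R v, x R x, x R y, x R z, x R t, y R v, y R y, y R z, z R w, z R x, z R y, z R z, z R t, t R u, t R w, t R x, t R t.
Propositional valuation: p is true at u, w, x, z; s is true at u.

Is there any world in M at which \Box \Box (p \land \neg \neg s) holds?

No

Let φ = \Box \Box (p \land \neg \neg s). Evaluate φ at each world:
  u (successors {t}): φ is false.
  v (successors {u, v, w, y, z}): φ is false.
  w (successors {u, v, w, x, z, t}): φ is false.
  x (successors {u, v, x, y, z, t}): φ is false.
  y (successors {v, y, z}): φ is false.
  z (successors {w, x, y, z, t}): φ is false.
  t (successors {u, w, x, t}): φ is false.
For instance, at w:
  At w: \Box \Box (p \land \neg \neg s) requires \Box (p \land \neg \neg s) at every successor {u, v, w, x, z, t}.
    \Box (p \land \neg \neg s) fails at u, so \Box \Box (p \land \neg \neg s) is false at w.
      At u: \Box (p \land \neg \neg s) requires p \land \neg \neg s at every successor {t}.
        p \land \neg \neg s fails at t, so \Box (p \land \neg \neg s) is false at u.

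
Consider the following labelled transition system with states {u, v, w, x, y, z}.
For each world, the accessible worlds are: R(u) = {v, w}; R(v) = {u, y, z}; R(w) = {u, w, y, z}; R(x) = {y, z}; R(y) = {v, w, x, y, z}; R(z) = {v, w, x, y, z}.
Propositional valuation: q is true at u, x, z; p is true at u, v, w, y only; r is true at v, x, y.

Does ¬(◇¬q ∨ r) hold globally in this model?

Let φ = ¬(◇¬q ∨ r). Evaluate φ at each world:
  u (successors {v, w}): φ is false.
  v (successors {u, y, z}): φ is false.
  w (successors {u, w, y, z}): φ is false.
  x (successors {y, z}): φ is false.
  y (successors {v, w, x, y, z}): φ is false.
  z (successors {v, w, x, y, z}): φ is false.
Detail at u (counterexample):
  At u: ◇¬q ∨ r is true, so ¬(◇¬q ∨ r) is false.
    At u: ◇¬q is true, r is false, so ◇¬q ∨ r is true.
      At u: ◇¬q requires ¬q at some successor in {v, w}.
        ¬q holds at v, so ◇¬q is true at u.

No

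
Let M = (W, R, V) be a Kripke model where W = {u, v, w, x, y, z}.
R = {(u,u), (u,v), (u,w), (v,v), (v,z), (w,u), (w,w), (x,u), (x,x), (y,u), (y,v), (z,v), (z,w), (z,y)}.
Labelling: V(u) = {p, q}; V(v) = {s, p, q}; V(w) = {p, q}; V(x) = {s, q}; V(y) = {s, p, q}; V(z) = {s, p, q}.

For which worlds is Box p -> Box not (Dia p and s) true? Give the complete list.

Let φ = Box p -> Box not (Dia p and s). Evaluate φ at each world:
  u (successors {u, v, w}): φ is false.
  v (successors {v, z}): φ is false.
  w (successors {u, w}): φ is true.
  x (successors {u, x}): φ is true.
  y (successors {u, v}): φ is false.
  z (successors {v, w, y}): φ is false.
For instance, at y:
  At y: Box p is true, Box not (Dia p and s) is false, so Box p -> Box not (Dia p and s) is false.
    At y: Box p requires p at every successor {u, v}.
      At u: p is true.
      At v: p is true.
    So Box p is true at y.
    At y: Box not (Dia p and s) requires not (Dia p and s) at every successor {u, v}.
      not (Dia p and s) fails at v, so Box not (Dia p and s) is false at y.
Satisfying worlds: {w, x}

w, x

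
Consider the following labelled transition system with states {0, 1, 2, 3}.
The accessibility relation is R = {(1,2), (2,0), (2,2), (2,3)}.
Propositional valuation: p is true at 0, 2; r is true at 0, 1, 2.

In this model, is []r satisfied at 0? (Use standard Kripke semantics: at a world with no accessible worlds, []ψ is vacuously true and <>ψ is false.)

At 0: no accessible worlds, so []r holds vacuously.

Yes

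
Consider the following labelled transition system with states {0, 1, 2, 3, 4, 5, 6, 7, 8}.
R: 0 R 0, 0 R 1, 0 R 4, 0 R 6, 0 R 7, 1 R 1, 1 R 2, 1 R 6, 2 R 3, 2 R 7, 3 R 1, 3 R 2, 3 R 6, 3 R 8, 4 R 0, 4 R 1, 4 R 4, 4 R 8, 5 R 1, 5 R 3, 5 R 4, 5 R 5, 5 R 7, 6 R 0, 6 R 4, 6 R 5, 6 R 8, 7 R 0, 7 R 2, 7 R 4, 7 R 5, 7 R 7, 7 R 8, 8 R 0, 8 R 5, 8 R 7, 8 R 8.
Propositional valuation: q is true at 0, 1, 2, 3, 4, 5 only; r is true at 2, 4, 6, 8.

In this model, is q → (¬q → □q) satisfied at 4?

At 4: q is true, ¬q → □q is true, so q → (¬q → □q) is true.
  At 4: ¬q is false, □q is false, so ¬q → □q is true.
    At 4: □q requires q at every successor {0, 1, 4, 8}.
      q fails at 8, so □q is false at 4.

Yes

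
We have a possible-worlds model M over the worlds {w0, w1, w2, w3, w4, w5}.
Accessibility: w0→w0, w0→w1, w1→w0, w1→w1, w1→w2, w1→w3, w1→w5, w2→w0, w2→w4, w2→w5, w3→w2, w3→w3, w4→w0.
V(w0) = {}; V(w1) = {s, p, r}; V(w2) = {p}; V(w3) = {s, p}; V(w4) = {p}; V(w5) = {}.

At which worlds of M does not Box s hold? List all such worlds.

Recall that Box ψ holds at a world iff ψ holds at every accessible world, and Dia ψ holds iff ψ holds at some accessible world.
Let φ = not Box s. Evaluate φ at each world:
  w0 (successors {w0, w1}): φ is true.
  w1 (successors {w0, w1, w2, w3, w5}): φ is true.
  w2 (successors {w0, w4, w5}): φ is true.
  w3 (successors {w2, w3}): φ is true.
  w4 (successors {w0}): φ is true.
  w5 (successors ∅): φ is false.
For instance, at w0:
  At w0: Box s is false, so not Box s is true.
    At w0: Box s requires s at every successor {w0, w1}.
      s fails at w0, so Box s is false at w0.
Satisfying worlds: {w0, w1, w2, w3, w4}

w0, w1, w2, w3, w4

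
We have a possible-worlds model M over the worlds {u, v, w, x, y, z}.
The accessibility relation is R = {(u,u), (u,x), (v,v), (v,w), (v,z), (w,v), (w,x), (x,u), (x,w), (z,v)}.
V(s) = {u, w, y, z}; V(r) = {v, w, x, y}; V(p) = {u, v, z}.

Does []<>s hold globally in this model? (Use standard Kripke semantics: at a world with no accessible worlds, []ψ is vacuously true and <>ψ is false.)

No

Recall that []ψ holds at a world iff ψ holds at every accessible world, and <>ψ holds iff ψ holds at some accessible world.
Let φ = []<>s. Evaluate φ at each world:
  u (successors {u, x}): φ is true.
  v (successors {v, w, z}): φ is false.
  w (successors {v, x}): φ is true.
  x (successors {u, w}): φ is false.
  y (successors ∅): φ is true.
  z (successors {v}): φ is true.
Detail at v (counterexample):
  At v: []<>s requires <>s at every successor {v, w, z}.
    <>s fails at w, so []<>s is false at v.
      At w: <>s requires s at some successor in {v, x}.
        At v: s is false.
        At x: s is false.
      So <>s is false at w.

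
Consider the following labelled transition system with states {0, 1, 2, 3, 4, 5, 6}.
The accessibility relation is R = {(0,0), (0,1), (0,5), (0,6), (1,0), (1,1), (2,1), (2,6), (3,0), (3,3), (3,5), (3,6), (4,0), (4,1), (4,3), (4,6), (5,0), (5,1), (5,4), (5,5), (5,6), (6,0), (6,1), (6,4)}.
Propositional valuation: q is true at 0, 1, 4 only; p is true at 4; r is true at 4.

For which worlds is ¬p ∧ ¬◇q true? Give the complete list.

Let φ = ¬p ∧ ¬◇q. Evaluate φ at each world:
  0 (successors {0, 1, 5, 6}): φ is false.
  1 (successors {0, 1}): φ is false.
  2 (successors {1, 6}): φ is false.
  3 (successors {0, 3, 5, 6}): φ is false.
  4 (successors {0, 1, 3, 6}): φ is false.
  5 (successors {0, 1, 4, 5, 6}): φ is false.
  6 (successors {0, 1, 4}): φ is false.
For instance, at 1:
  At 1: ¬p is true, ¬◇q is false, so ¬p ∧ ¬◇q is false.
    At 1: ◇q is true, so ¬◇q is false.
      At 1: ◇q requires q at some successor in {0, 1}.
        q holds at 0, so ◇q is true at 1.
Satisfying worlds: none.

none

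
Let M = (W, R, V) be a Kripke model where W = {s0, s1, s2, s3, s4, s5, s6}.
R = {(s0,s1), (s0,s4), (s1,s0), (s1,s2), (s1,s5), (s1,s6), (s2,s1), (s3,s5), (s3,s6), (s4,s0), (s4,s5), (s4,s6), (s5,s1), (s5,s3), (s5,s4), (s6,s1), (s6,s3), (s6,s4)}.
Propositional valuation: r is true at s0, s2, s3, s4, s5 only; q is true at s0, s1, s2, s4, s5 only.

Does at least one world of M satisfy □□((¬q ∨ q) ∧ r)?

Let φ = □□((¬q ∨ q) ∧ r). Evaluate φ at each world:
  s0 (successors {s1, s4}): φ is false.
  s1 (successors {s0, s2, s5, s6}): φ is false.
  s2 (successors {s1}): φ is false.
  s3 (successors {s5, s6}): φ is false.
  s4 (successors {s0, s5, s6}): φ is false.
  s5 (successors {s1, s3, s4}): φ is false.
  s6 (successors {s1, s3, s4}): φ is false.
For instance, at s3:
  At s3: □□((¬q ∨ q) ∧ r) requires □((¬q ∨ q) ∧ r) at every successor {s5, s6}.
    □((¬q ∨ q) ∧ r) fails at s5, so □□((¬q ∨ q) ∧ r) is false at s3.
      At s5: □((¬q ∨ q) ∧ r) requires (¬q ∨ q) ∧ r at every successor {s1, s3, s4}.
        (¬q ∨ q) ∧ r fails at s1, so □((¬q ∨ q) ∧ r) is false at s5.

No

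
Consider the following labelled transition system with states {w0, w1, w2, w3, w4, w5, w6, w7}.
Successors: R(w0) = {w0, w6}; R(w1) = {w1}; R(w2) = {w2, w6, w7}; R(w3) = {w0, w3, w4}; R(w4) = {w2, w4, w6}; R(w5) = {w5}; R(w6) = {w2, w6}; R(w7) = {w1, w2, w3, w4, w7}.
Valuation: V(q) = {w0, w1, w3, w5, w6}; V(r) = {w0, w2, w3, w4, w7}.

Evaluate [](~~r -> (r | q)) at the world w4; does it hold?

Yes

Recall that []ψ holds at a world iff ψ holds at every accessible world, and <>ψ holds iff ψ holds at some accessible world.
At w4: [](~~r -> (r | q)) requires ~~r -> (r | q) at every successor {w2, w4, w6}.
  At w2: ~~r -> (r | q) is true.
  At w4: ~~r -> (r | q) is true.
  At w6: ~~r -> (r | q) is true.
So [](~~r -> (r | q)) is true at w4.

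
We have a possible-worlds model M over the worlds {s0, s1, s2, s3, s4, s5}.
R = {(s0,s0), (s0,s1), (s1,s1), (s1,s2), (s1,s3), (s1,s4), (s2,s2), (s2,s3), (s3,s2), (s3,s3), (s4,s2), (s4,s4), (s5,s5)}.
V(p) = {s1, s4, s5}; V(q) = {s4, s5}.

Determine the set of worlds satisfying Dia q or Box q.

Recall that Box ψ holds at a world iff ψ holds at every accessible world, and Dia ψ holds iff ψ holds at some accessible world.
Let φ = Dia q or Box q. Evaluate φ at each world:
  s0 (successors {s0, s1}): φ is false.
  s1 (successors {s1, s2, s3, s4}): φ is true.
  s2 (successors {s2, s3}): φ is false.
  s3 (successors {s2, s3}): φ is false.
  s4 (successors {s2, s4}): φ is true.
  s5 (successors {s5}): φ is true.
For instance, at s0:
  At s0: Dia q is false, Box q is false, so Dia q or Box q is false.
    At s0: Dia q requires q at some successor in {s0, s1}.
      At s0: q is false.
      At s1: q is false.
    So Dia q is false at s0.
    At s0: Box q requires q at every successor {s0, s1}.
      q fails at s0, so Box q is false at s0.
Satisfying worlds: {s1, s4, s5}

s1, s4, s5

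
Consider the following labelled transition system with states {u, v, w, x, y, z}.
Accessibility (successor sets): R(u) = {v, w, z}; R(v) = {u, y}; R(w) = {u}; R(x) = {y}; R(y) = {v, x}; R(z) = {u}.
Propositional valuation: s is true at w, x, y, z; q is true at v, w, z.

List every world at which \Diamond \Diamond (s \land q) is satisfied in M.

v, w, z

Let φ = \Diamond \Diamond (s \land q). Evaluate φ at each world:
  u (successors {v, w, z}): φ is false.
  v (successors {u, y}): φ is true.
  w (successors {u}): φ is true.
  x (successors {y}): φ is false.
  y (successors {v, x}): φ is false.
  z (successors {u}): φ is true.
For instance, at y:
  At y: \Diamond \Diamond (s \land q) requires \Diamond (s \land q) at some successor in {v, x}.
    At v: \Diamond (s \land q) is false.
    At x: \Diamond (s \land q) is false.
  So \Diamond \Diamond (s \land q) is false at y.
Satisfying worlds: {v, w, z}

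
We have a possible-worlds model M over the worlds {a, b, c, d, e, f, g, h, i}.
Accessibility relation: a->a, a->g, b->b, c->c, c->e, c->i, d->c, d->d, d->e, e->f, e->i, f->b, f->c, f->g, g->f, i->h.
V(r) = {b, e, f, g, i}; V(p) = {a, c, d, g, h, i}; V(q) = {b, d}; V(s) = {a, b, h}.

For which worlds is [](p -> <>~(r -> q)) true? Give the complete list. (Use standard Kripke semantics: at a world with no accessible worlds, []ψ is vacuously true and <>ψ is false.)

a, b, d, f, g, h

Recall that []ψ holds at a world iff ψ holds at every accessible world, and <>ψ holds iff ψ holds at some accessible world.
Let φ = [](p -> <>~(r -> q)). Evaluate φ at each world:
  a (successors {a, g}): φ is true.
  b (successors {b}): φ is true.
  c (successors {c, e, i}): φ is false.
  d (successors {c, d, e}): φ is true.
  e (successors {f, i}): φ is false.
  f (successors {b, c, g}): φ is true.
  g (successors {f}): φ is true.
  h (successors ∅): φ is true.
  i (successors {h}): φ is false.
For instance, at i:
  At i: [](p -> <>~(r -> q)) requires p -> <>~(r -> q) at every successor {h}.
    p -> <>~(r -> q) fails at h, so [](p -> <>~(r -> q)) is false at i.
      At h: p is true, <>~(r -> q) is false, so p -> <>~(r -> q) is false.
Satisfying worlds: {a, b, d, f, g, h}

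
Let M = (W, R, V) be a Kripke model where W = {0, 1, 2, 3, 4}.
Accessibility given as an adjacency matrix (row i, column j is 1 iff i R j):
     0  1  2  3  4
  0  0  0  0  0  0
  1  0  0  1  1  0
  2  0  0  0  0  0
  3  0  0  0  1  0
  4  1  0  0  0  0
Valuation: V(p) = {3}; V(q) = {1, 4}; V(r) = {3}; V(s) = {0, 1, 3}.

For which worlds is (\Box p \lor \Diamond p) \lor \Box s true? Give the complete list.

0, 1, 2, 3, 4

Let φ = (\Box p \lor \Diamond p) \lor \Box s. Evaluate φ at each world:
  0 (successors ∅): φ is true.
  1 (successors {2, 3}): φ is true.
  2 (successors ∅): φ is true.
  3 (successors {3}): φ is true.
  4 (successors {0}): φ is true.
For instance, at 1:
  At 1: \Box p \lor \Diamond p is true, \Box s is false, so (\Box p \lor \Diamond p) \lor \Box s is true.
    At 1: \Box p is false, \Diamond p is true, so \Box p \lor \Diamond p is true.
      At 1: \Box p requires p at every successor {2, 3}.
        p fails at 2, so \Box p is false at 1.
      At 1: \Diamond p requires p at some successor in {2, 3}.
        p holds at 3, so \Diamond p is true at 1.
    At 1: \Box s requires s at every successor {2, 3}.
      s fails at 2, so \Box s is false at 1.
Satisfying worlds: {0, 1, 2, 3, 4}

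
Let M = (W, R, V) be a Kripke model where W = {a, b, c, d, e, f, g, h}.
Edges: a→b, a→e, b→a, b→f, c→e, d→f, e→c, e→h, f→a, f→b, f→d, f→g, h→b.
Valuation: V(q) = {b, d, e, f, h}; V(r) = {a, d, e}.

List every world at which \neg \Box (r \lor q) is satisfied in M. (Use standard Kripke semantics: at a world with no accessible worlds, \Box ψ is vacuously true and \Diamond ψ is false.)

Let φ = \neg \Box (r \lor q). Evaluate φ at each world:
  a (successors {b, e}): φ is false.
  b (successors {a, f}): φ is false.
  c (successors {e}): φ is false.
  d (successors {f}): φ is false.
  e (successors {c, h}): φ is true.
  f (successors {a, b, d, g}): φ is true.
  g (successors ∅): φ is false.
  h (successors {b}): φ is false.
For instance, at b:
  At b: \Box (r \lor q) is true, so \neg \Box (r \lor q) is false.
    At b: \Box (r \lor q) requires r \lor q at every successor {a, f}.
      At a: r \lor q is true.
      At f: r \lor q is true.
    So \Box (r \lor q) is true at b.
Satisfying worlds: {e, f}

e, f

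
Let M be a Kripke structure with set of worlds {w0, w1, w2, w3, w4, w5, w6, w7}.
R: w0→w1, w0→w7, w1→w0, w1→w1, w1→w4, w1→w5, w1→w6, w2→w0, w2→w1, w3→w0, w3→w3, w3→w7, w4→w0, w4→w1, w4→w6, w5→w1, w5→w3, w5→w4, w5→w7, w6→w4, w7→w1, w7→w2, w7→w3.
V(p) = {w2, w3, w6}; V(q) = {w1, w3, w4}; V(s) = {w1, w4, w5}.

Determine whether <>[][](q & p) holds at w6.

No

At w6: <>[][](q & p) requires [][](q & p) at some successor in {w4}.
  At w4: [][](q & p) is false.
So <>[][](q & p) is false at w6.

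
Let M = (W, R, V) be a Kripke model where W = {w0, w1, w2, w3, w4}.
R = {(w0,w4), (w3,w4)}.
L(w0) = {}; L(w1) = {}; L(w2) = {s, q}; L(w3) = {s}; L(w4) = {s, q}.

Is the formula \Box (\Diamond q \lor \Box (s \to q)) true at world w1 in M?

Yes

Recall that \Box ψ holds at a world iff ψ holds at every accessible world, and \Diamond ψ holds iff ψ holds at some accessible world.
At w1: no accessible worlds, so \Box (\Diamond q \lor \Box (s \to q)) holds vacuously.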